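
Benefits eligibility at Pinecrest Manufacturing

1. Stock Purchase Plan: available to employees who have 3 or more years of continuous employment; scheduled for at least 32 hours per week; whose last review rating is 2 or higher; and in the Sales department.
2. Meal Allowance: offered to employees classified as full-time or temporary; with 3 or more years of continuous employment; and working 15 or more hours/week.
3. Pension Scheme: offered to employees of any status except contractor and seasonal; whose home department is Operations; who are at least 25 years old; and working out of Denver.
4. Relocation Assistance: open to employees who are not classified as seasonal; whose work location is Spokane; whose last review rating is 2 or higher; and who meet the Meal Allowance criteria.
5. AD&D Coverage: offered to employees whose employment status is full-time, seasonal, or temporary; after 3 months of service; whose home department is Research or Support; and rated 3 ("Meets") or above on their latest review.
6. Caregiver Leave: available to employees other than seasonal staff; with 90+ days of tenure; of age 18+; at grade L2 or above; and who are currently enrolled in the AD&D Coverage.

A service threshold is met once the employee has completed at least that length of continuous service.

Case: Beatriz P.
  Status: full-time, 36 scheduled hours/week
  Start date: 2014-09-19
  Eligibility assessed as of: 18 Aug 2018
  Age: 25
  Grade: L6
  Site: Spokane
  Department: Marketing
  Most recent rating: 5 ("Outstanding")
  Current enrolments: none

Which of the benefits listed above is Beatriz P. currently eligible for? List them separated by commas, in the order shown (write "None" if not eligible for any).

Service from 2014-09-19 to 18 Aug 2018: 1429 days.
Stock Purchase Plan — service 1429 days ≥ 3 years (≈1095 days) ✓; 36 hrs/wk ≥ 32 ✓; rating 5 ≥ 2 ✓; dept Marketing ✗ → not eligible.
Meal Allowance — status full-time ✓; service 1429 days ≥ 3 years (≈1095 days) ✓; 36 hrs/wk ≥ 15 ✓ → eligible.
Pension Scheme — status full-time ✓ (not excluded); dept Marketing ✗ → not eligible.
Relocation Assistance — status full-time ✓ (not excluded); site Spokane ✓; rating 5 ≥ 2 ✓; eligible for Meal Allowance ✓ → eligible.
AD&D Coverage — status full-time ✓; service 1429 days ≥ 3 months (≈90 days) ✓; dept Marketing ✗ → not eligible.
Caregiver Leave — status full-time ✓ (not excluded); service 1429 days ≥ 90 days ✓; age 25 ≥ 18 ✓; grade L6 ≥ L2 ✓; not enrolled in AD&D Coverage ✗ → not eligible.

Meal Allowance, Relocation Assistance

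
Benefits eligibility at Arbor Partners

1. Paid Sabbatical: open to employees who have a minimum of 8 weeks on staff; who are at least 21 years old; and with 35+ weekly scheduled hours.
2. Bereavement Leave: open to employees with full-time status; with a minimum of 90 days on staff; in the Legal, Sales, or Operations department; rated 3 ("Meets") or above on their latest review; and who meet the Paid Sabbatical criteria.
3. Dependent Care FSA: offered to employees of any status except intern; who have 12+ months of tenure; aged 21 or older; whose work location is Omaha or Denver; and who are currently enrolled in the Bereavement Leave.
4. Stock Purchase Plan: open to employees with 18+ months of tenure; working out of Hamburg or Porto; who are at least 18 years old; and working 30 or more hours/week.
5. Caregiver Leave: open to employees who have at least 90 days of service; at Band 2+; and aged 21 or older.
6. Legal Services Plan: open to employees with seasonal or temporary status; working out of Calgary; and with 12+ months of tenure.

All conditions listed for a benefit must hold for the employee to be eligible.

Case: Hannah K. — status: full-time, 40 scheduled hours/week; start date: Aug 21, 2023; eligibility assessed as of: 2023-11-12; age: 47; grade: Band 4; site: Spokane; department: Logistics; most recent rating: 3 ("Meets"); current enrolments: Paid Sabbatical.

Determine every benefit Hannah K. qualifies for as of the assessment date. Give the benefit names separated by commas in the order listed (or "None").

Paid Sabbatical

Service from Aug 21, 2023 to 2023-11-12: 83 days.
Paid Sabbatical — service 83 days ≥ 8 weeks (≈56 days) ✓; age 47 ≥ 21 ✓; 40 hrs/wk ≥ 35 ✓ → eligible.
Bereavement Leave — status full-time ✓; service 83 days < 90 days ✗ → not eligible.
Dependent Care FSA — status full-time ✓ (not excluded); service 83 days < 12 months (≈360 days) ✗ → not eligible.
Stock Purchase Plan — service 83 days < 18 months (≈540 days) ✗ → not eligible.
Caregiver Leave — service 83 days < 90 days ✗ → not eligible.
Legal Services Plan — status full-time ✗ (requires seasonal or temporary) → not eligible.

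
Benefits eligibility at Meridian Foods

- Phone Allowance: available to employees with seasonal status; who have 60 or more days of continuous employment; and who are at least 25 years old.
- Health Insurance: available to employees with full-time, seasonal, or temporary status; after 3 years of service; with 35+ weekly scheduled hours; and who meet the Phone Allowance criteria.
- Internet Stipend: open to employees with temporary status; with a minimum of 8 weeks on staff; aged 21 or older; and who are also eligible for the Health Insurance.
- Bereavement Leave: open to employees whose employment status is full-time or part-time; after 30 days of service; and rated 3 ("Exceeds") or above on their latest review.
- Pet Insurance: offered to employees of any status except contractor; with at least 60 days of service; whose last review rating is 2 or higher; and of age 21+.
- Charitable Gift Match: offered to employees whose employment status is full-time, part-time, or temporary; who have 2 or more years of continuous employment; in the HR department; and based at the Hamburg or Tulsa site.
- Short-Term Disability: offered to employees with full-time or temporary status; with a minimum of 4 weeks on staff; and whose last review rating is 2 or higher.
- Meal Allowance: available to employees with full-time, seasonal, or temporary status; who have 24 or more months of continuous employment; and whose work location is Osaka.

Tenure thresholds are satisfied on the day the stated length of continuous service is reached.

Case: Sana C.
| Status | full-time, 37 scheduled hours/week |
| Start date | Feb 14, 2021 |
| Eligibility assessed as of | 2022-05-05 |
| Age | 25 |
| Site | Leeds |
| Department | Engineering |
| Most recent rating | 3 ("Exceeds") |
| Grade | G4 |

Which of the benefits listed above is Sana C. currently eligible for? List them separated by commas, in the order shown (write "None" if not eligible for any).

Bereavement Leave, Pet Insurance, Short-Term Disability

Service from Feb 14, 2021 to 2022-05-05: 445 days.
Phone Allowance — status full-time ✗ (requires seasonal) → not eligible.
Health Insurance — status full-time ✓; service 445 days < 3 years (≈1095 days) ✗ → not eligible.
Internet Stipend — status full-time ✗ (requires temporary) → not eligible.
Bereavement Leave — status full-time ✓; service 445 days ≥ 30 days ✓; rating 3 ≥ 3 ✓ → eligible.
Pet Insurance — status full-time ✓ (not excluded); service 445 days ≥ 60 days ✓; rating 3 ≥ 2 ✓; age 25 ≥ 21 ✓ → eligible.
Charitable Gift Match — status full-time ✓; service 445 days < 2 years (≈730 days) ✗ → not eligible.
Short-Term Disability — status full-time ✓; service 445 days ≥ 4 weeks (≈28 days) ✓; rating 3 ≥ 2 ✓ → eligible.
Meal Allowance — status full-time ✓; service 445 days < 24 months (≈720 days) ✗ → not eligible.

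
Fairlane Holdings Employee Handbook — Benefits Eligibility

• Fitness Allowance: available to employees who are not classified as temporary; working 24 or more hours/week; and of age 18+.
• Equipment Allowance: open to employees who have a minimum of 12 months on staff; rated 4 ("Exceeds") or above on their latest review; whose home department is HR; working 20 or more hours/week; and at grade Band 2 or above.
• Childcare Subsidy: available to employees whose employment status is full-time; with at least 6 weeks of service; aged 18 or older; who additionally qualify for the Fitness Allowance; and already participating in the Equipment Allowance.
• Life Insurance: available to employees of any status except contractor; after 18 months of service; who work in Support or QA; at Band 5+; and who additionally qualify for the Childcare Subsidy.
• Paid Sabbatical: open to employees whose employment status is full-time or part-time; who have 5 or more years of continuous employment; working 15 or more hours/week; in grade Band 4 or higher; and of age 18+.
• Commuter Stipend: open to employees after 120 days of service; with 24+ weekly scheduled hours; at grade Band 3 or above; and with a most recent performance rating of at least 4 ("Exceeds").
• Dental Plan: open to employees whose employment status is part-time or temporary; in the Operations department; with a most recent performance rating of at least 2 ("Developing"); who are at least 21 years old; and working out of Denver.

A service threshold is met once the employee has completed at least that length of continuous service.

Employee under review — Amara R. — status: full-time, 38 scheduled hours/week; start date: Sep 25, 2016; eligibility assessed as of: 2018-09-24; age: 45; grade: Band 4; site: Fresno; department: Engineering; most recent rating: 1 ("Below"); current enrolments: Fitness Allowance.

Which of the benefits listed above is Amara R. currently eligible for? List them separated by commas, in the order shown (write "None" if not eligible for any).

Fitness Allowance

Service from Sep 25, 2016 to 2018-09-24: 729 days.
Fitness Allowance — status full-time ✓ (not excluded); 38 hrs/wk ≥ 24 ✓; age 45 ≥ 18 ✓ → eligible.
Equipment Allowance — service 729 days ≥ 12 months (≈360 days) ✓; rating 1 < 4 ✗ → not eligible.
Childcare Subsidy — status full-time ✓; service 729 days ≥ 6 weeks (≈42 days) ✓; age 45 ≥ 18 ✓; eligible for Fitness Allowance ✓; not enrolled in Equipment Allowance ✗ → not eligible.
Life Insurance — status full-time ✓ (not excluded); service 729 days ≥ 18 months (≈540 days) ✓; dept Engineering ✗ → not eligible.
Paid Sabbatical — status full-time ✓; service 729 days < 5 years (≈1825 days) ✗ → not eligible.
Commuter Stipend — service 729 days ≥ 120 days ✓; 38 hrs/wk ≥ 24 ✓; grade Band 4 ≥ Band 3 ✓; rating 1 < 4 ✗ → not eligible.
Dental Plan — status full-time ✗ (requires part-time or temporary) → not eligible.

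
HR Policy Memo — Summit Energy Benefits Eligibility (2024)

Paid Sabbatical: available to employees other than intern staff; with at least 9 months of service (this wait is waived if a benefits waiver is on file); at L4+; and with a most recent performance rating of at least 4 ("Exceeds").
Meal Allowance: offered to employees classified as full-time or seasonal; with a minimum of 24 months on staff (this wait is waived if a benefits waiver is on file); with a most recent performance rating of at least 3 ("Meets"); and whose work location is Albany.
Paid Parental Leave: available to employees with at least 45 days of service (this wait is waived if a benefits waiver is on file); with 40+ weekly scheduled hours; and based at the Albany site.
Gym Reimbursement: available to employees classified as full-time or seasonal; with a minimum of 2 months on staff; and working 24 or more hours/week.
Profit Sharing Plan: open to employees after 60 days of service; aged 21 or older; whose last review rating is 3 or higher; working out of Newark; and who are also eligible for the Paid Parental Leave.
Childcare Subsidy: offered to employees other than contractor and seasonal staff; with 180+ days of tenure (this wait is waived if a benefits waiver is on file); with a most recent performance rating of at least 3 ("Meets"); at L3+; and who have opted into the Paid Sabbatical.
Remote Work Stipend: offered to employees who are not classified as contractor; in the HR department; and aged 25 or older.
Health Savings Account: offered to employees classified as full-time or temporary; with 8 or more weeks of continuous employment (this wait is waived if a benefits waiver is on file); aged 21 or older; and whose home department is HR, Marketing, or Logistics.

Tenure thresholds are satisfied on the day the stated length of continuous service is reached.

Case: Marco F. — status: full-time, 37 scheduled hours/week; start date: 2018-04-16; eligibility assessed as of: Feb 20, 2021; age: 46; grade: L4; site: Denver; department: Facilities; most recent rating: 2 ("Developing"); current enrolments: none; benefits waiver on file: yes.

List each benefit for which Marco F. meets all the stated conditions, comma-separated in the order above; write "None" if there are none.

Gym Reimbursement

Service from 2018-04-16 to Feb 20, 2021: 1041 days.
Paid Sabbatical — status full-time ✓ (not excluded); benefits waiver on file ✓; grade L4 ≥ L4 ✓; rating 2 < 4 ✗ → not eligible.
Meal Allowance — status full-time ✓; benefits waiver on file ✓; rating 2 < 3 ✗ → not eligible.
Paid Parental Leave — benefits waiver on file ✓; 37 hrs/wk < 40 ✗ → not eligible.
Gym Reimbursement — status full-time ✓; service 1041 days ≥ 2 months (≈60 days) ✓; 37 hrs/wk ≥ 24 ✓ → eligible.
Profit Sharing Plan — service 1041 days ≥ 60 days ✓; age 46 ≥ 21 ✓; rating 2 < 3 ✗ → not eligible.
Childcare Subsidy — status full-time ✓ (not excluded); benefits waiver on file ✓; rating 2 < 3 ✗ → not eligible.
Remote Work Stipend — status full-time ✓ (not excluded); dept Facilities ✗ → not eligible.
Health Savings Account — status full-time ✓; benefits waiver on file ✓; age 46 ≥ 21 ✓; dept Facilities ✗ → not eligible.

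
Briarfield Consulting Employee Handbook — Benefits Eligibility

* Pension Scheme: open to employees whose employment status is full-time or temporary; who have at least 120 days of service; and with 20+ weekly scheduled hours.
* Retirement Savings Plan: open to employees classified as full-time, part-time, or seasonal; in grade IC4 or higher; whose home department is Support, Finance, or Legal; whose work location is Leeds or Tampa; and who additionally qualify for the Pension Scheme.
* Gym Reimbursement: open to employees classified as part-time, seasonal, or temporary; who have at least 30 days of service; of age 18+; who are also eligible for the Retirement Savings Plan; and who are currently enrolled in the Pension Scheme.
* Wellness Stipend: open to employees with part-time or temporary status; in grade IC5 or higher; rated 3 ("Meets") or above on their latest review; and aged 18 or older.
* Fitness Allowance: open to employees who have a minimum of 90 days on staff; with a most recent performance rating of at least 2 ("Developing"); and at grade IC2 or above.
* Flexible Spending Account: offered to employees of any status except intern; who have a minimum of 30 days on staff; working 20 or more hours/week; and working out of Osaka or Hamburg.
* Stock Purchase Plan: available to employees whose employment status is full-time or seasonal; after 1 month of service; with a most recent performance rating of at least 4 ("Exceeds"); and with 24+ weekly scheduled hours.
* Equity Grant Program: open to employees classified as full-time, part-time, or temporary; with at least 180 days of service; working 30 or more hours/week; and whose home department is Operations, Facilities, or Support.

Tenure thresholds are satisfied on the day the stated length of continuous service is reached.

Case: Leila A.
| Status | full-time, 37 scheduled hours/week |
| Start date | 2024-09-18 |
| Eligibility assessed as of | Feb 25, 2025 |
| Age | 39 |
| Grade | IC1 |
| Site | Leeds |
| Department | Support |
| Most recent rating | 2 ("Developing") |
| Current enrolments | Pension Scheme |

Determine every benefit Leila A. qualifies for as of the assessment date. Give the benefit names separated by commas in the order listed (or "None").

Service from 2024-09-18 to Feb 25, 2025: 160 days.
Pension Scheme — status full-time ✓; service 160 days ≥ 120 days ✓; 37 hrs/wk ≥ 20 ✓ → eligible.
Retirement Savings Plan — status full-time ✓; grade IC1 < IC4 ✗ → not eligible.
Gym Reimbursement — status full-time ✗ (requires part-time, seasonal, or temporary) → not eligible.
Wellness Stipend — status full-time ✗ (requires part-time or temporary) → not eligible.
Fitness Allowance — service 160 days ≥ 90 days ✓; rating 2 ≥ 2 ✓; grade IC1 < IC2 ✗ → not eligible.
Flexible Spending Account — status full-time ✓ (not excluded); service 160 days ≥ 30 days ✓; 37 hrs/wk ≥ 20 ✓; site Leeds ✗ (not Osaka or Hamburg) → not eligible.
Stock Purchase Plan — status full-time ✓; service 160 days ≥ 1 month (≈30 days) ✓; rating 2 < 4 ✗ → not eligible.
Equity Grant Program — status full-time ✓; service 160 days < 180 days ✗ → not eligible.

Pension Scheme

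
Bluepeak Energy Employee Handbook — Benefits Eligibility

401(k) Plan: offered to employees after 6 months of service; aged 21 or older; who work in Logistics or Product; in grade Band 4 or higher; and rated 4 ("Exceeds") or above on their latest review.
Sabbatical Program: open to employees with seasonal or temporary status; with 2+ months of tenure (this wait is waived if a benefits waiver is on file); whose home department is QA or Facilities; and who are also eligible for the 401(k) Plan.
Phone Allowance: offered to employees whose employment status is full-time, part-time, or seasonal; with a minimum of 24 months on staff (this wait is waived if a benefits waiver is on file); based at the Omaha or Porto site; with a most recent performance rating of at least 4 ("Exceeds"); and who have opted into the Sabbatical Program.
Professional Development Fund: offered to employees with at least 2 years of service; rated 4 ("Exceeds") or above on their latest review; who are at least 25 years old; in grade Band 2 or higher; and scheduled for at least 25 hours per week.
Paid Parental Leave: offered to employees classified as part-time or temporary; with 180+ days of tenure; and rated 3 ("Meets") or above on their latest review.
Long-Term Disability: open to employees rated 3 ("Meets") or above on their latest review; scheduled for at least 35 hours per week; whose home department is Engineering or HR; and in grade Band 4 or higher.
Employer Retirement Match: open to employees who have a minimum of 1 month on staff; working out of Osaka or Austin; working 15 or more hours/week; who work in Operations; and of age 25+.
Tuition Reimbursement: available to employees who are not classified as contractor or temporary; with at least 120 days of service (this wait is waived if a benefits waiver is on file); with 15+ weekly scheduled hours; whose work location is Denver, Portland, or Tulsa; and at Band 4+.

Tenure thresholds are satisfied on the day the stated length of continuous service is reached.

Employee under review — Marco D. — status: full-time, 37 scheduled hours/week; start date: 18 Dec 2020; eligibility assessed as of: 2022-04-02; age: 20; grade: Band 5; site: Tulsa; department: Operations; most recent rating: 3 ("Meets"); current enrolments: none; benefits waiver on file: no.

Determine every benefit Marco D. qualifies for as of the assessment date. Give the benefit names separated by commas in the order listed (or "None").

Tuition Reimbursement

Service from 18 Dec 2020 to 2022-04-02: 470 days.
401(k) Plan — service 470 days ≥ 6 months (≈180 days) ✓; age 20 < 21 ✗ → not eligible.
Sabbatical Program — status full-time ✗ (requires seasonal or temporary) → not eligible.
Phone Allowance — status full-time ✓; no waiver, service 470 days < 24 months (≈720 days) ✗ → not eligible.
Professional Development Fund — service 470 days < 2 years (≈730 days) ✗ → not eligible.
Paid Parental Leave — status full-time ✗ (requires part-time or temporary) → not eligible.
Long-Term Disability — rating 3 ≥ 3 ✓; 37 hrs/wk ≥ 35 ✓; dept Operations ✗ → not eligible.
Employer Retirement Match — service 470 days ≥ 1 month (≈30 days) ✓; site Tulsa ✗ (not Osaka or Austin) → not eligible.
Tuition Reimbursement — status full-time ✓ (not excluded); no waiver, service 470 days ≥ 120 days ✓; 37 hrs/wk ≥ 15 ✓; site Tulsa ✓; grade Band 5 ≥ Band 4 ✓ → eligible.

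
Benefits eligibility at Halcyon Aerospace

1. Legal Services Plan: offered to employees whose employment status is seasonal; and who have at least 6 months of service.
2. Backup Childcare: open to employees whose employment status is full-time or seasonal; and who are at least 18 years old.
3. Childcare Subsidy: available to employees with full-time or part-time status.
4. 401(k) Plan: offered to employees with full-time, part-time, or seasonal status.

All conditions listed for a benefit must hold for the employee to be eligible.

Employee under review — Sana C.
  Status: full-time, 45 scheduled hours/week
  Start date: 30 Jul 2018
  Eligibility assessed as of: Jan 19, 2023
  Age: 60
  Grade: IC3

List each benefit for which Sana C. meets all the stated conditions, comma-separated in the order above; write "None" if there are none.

Backup Childcare, Childcare Subsidy, 401(k) Plan

Service from 30 Jul 2018 to Jan 19, 2023: 1634 days.
Legal Services Plan — status full-time ✗ (requires seasonal) → not eligible.
Backup Childcare — status full-time ✓; age 60 ≥ 18 ✓ → eligible.
Childcare Subsidy — status full-time ✓ → eligible.
401(k) Plan — status full-time ✓ → eligible.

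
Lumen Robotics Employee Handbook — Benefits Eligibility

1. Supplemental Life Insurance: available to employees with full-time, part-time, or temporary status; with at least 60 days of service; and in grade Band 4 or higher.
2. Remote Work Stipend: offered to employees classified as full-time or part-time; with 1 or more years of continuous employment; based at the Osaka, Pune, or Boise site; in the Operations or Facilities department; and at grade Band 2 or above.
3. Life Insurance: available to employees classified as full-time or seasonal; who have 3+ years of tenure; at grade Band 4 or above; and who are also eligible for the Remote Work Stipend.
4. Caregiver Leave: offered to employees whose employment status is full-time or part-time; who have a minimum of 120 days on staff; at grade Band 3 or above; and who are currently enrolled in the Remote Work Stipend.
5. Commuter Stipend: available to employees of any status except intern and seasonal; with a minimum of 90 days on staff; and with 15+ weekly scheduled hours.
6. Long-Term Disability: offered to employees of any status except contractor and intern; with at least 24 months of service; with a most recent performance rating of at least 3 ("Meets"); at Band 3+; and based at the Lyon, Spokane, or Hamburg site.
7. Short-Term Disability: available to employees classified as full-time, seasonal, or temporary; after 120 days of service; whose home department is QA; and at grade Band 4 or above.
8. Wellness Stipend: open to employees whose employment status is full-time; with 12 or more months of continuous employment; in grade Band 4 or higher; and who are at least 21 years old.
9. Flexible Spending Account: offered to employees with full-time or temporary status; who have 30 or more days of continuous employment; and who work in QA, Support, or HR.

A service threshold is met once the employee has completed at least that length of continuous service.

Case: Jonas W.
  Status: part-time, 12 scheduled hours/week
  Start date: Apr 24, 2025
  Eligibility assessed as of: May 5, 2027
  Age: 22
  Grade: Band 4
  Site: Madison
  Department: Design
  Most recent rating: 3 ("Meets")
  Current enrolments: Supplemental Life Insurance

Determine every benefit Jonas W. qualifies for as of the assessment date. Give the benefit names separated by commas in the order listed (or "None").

Service from Apr 24, 2025 to May 5, 2027: 741 days.
Supplemental Life Insurance — status part-time ✓; service 741 days ≥ 60 days ✓; grade Band 4 ≥ Band 4 ✓ → eligible.
Remote Work Stipend — status part-time ✓; service 741 days ≥ 1 year (≈365 days) ✓; site Madison ✗ (not Osaka, Pune, or Boise) → not eligible.
Life Insurance — status part-time ✗ (requires full-time or seasonal) → not eligible.
Caregiver Leave — status part-time ✓; service 741 days ≥ 120 days ✓; grade Band 4 ≥ Band 3 ✓; not enrolled in Remote Work Stipend ✗ → not eligible.
Commuter Stipend — status part-time ✓ (not excluded); service 741 days ≥ 90 days ✓; 12 hrs/wk < 15 ✗ → not eligible.
Long-Term Disability — status part-time ✓ (not excluded); service 741 days ≥ 24 months (≈720 days) ✓; rating 3 ≥ 3 ✓; grade Band 4 ≥ Band 3 ✓; site Madison ✗ (not Lyon, Spokane, or Hamburg) → not eligible.
Short-Term Disability — status part-time ✗ (requires full-time, seasonal, or temporary) → not eligible.
Wellness Stipend — status part-time ✗ (requires full-time) → not eligible.
Flexible Spending Account — status part-time ✗ (requires full-time or temporary) → not eligible.

Supplemental Life Insurance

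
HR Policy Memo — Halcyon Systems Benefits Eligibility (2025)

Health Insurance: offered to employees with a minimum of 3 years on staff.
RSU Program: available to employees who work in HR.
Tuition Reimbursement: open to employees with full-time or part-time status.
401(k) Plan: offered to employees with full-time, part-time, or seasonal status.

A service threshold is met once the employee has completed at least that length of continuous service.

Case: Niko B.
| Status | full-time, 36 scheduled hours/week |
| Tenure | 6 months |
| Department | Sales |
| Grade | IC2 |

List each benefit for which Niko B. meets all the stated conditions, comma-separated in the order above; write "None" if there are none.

Health Insurance — service 6 months < 3 years (≈1095 days) ✗ → not eligible.
RSU Program — dept Sales ✗ → not eligible.
Tuition Reimbursement — status full-time ✓ → eligible.
401(k) Plan — status full-time ✓ → eligible.

Tuition Reimbursement, 401(k) Plan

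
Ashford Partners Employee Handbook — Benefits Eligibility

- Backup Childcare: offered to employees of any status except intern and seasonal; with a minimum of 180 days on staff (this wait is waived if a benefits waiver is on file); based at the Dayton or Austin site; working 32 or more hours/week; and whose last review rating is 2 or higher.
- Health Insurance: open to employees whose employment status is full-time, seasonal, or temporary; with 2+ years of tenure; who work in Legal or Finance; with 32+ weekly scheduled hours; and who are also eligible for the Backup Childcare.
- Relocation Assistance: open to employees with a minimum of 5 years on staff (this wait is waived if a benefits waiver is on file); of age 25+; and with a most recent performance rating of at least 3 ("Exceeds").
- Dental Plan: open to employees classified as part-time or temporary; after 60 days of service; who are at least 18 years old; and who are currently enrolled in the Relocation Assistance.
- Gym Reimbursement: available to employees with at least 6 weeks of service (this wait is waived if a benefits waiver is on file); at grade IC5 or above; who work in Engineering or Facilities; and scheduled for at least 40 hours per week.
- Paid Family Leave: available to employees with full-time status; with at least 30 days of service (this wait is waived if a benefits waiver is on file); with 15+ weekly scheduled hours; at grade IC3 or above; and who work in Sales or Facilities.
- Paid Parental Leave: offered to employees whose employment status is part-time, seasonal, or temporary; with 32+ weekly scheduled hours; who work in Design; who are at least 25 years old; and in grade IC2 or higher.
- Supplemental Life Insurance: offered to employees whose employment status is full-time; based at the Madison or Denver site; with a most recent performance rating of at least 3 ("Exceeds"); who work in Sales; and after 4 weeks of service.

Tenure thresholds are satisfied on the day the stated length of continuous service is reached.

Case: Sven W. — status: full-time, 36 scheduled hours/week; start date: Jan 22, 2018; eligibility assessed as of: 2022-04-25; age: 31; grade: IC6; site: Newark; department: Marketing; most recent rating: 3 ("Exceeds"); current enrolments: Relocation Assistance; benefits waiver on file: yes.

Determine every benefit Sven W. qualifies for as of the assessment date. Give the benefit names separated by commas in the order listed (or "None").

Service from Jan 22, 2018 to 2022-04-25: 1554 days.
Backup Childcare — status full-time ✓ (not excluded); benefits waiver on file ✓; site Newark ✗ (not Dayton or Austin) → not eligible.
Health Insurance — status full-time ✓; service 1554 days ≥ 2 years (≈730 days) ✓; dept Marketing ✗ → not eligible.
Relocation Assistance — benefits waiver on file ✓; age 31 ≥ 25 ✓; rating 3 ≥ 3 ✓ → eligible.
Dental Plan — status full-time ✗ (requires part-time or temporary) → not eligible.
Gym Reimbursement — benefits waiver on file ✓; grade IC6 ≥ IC5 ✓; dept Marketing ✗ → not eligible.
Paid Family Leave — status full-time ✓; benefits waiver on file ✓; 36 hrs/wk ≥ 15 ✓; grade IC6 ≥ IC3 ✓; dept Marketing ✗ → not eligible.
Paid Parental Leave — status full-time ✗ (requires part-time, seasonal, or temporary) → not eligible.
Supplemental Life Insurance — status full-time ✓; site Newark ✗ (not Madison or Denver) → not eligible.

Relocation Assistance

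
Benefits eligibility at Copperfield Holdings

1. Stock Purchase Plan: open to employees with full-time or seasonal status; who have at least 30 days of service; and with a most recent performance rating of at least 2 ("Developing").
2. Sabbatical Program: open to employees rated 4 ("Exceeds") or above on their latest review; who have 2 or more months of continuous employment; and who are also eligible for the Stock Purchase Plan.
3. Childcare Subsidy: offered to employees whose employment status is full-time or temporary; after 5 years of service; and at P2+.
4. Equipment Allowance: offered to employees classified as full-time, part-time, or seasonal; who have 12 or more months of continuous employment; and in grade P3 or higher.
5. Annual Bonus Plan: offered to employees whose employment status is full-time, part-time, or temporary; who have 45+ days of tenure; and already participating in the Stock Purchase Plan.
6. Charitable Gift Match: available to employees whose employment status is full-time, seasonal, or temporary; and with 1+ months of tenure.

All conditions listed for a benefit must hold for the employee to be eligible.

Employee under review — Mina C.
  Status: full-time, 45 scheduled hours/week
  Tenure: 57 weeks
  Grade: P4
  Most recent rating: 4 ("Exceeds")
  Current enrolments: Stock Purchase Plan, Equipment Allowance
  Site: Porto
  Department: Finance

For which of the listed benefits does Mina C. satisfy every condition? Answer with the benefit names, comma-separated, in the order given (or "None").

Stock Purchase Plan, Sabbatical Program, Equipment Allowance, Annual Bonus Plan, Charitable Gift Match

Stock Purchase Plan — status full-time ✓; service 57 weeks ≥ 30 days ✓; rating 4 ≥ 2 ✓ → eligible.
Sabbatical Program — rating 4 ≥ 4 ✓; service 57 weeks ≥ 2 months (≈60 days) ✓; eligible for Stock Purchase Plan ✓ → eligible.
Childcare Subsidy — status full-time ✓; service 57 weeks < 5 years (≈1825 days) ✗ → not eligible.
Equipment Allowance — status full-time ✓; service 57 weeks ≥ 12 months (≈360 days) ✓; grade P4 ≥ P3 ✓ → eligible.
Annual Bonus Plan — status full-time ✓; service 57 weeks ≥ 45 days ✓; enrolled in Stock Purchase Plan ✓ → eligible.
Charitable Gift Match — status full-time ✓; service 57 weeks ≥ 1 month (≈30 days) ✓ → eligible.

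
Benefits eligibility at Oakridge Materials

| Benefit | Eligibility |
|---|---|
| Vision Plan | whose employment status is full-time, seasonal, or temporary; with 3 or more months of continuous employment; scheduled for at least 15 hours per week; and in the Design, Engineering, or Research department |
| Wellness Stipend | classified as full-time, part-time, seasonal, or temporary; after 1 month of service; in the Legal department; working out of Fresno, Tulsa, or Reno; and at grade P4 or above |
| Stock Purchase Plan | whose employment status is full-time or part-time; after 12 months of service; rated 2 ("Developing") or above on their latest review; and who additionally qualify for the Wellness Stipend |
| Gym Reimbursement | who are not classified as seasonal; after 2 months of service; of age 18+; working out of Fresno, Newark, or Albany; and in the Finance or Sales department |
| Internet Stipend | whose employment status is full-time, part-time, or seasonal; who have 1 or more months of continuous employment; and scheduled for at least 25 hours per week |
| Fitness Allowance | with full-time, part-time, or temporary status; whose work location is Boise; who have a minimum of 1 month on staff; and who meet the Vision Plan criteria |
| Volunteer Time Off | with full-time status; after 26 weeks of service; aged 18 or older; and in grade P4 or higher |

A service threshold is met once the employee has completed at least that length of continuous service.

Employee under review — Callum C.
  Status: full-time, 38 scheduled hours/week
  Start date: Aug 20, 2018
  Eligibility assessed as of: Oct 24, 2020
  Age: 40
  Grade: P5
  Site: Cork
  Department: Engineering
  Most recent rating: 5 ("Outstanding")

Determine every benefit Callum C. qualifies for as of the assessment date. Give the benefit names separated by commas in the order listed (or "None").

Vision Plan, Internet Stipend, Volunteer Time Off

Service from Aug 20, 2018 to Oct 24, 2020: 796 days.
Vision Plan — status full-time ✓; service 796 days ≥ 3 months (≈90 days) ✓; 38 hrs/wk ≥ 15 ✓; dept Engineering ✓ → eligible.
Wellness Stipend — status full-time ✓; service 796 days ≥ 1 month (≈30 days) ✓; dept Engineering ✗ → not eligible.
Stock Purchase Plan — status full-time ✓; service 796 days ≥ 12 months (≈360 days) ✓; rating 5 ≥ 2 ✓; not eligible for Wellness Stipend ✗ → not eligible.
Gym Reimbursement — status full-time ✓ (not excluded); service 796 days ≥ 2 months (≈60 days) ✓; age 40 ≥ 18 ✓; site Cork ✗ (not Fresno, Newark, or Albany) → not eligible.
Internet Stipend — status full-time ✓; service 796 days ≥ 1 month (≈30 days) ✓; 38 hrs/wk ≥ 25 ✓ → eligible.
Fitness Allowance — status full-time ✓; site Cork ✗ (not Boise) → not eligible.
Volunteer Time Off — status full-time ✓; service 796 days ≥ 26 weeks (≈182 days) ✓; age 40 ≥ 18 ✓; grade P5 ≥ P4 ✓ → eligible.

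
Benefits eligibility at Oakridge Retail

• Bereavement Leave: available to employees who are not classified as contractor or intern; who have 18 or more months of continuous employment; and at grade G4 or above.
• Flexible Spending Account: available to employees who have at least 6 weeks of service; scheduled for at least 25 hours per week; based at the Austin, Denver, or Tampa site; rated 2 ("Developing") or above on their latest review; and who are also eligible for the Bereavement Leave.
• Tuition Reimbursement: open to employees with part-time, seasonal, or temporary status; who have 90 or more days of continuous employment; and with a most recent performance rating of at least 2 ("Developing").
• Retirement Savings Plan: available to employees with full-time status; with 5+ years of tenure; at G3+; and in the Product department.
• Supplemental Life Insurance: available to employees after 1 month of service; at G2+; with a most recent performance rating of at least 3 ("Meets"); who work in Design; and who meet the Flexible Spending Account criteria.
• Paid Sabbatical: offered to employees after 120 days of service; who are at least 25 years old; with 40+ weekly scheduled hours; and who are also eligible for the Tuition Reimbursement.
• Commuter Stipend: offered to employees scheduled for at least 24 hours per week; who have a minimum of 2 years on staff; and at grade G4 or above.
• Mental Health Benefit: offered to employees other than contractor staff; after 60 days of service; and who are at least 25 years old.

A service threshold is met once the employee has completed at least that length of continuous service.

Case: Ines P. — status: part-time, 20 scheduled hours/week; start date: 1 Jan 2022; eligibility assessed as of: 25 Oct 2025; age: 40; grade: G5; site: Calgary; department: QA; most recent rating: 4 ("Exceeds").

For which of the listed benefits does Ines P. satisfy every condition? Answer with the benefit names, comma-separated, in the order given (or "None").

Bereavement Leave, Tuition Reimbursement, Mental Health Benefit

Service from 1 Jan 2022 to 25 Oct 2025: 1393 days.
Bereavement Leave — status part-time ✓ (not excluded); service 1393 days ≥ 18 months (≈540 days) ✓; grade G5 ≥ G4 ✓ → eligible.
Flexible Spending Account — service 1393 days ≥ 6 weeks (≈42 days) ✓; 20 hrs/wk < 25 ✗ → not eligible.
Tuition Reimbursement — status part-time ✓; service 1393 days ≥ 90 days ✓; rating 4 ≥ 2 ✓ → eligible.
Retirement Savings Plan — status part-time ✗ (requires full-time) → not eligible.
Supplemental Life Insurance — service 1393 days ≥ 1 month (≈30 days) ✓; grade G5 ≥ G2 ✓; rating 4 ≥ 3 ✓; dept QA ✗ → not eligible.
Paid Sabbatical — service 1393 days ≥ 120 days ✓; age 40 ≥ 25 ✓; 20 hrs/wk < 40 ✗ → not eligible.
Commuter Stipend — 20 hrs/wk < 24 ✗ → not eligible.
Mental Health Benefit — status part-time ✓ (not excluded); service 1393 days ≥ 60 days ✓; age 40 ≥ 25 ✓ → eligible.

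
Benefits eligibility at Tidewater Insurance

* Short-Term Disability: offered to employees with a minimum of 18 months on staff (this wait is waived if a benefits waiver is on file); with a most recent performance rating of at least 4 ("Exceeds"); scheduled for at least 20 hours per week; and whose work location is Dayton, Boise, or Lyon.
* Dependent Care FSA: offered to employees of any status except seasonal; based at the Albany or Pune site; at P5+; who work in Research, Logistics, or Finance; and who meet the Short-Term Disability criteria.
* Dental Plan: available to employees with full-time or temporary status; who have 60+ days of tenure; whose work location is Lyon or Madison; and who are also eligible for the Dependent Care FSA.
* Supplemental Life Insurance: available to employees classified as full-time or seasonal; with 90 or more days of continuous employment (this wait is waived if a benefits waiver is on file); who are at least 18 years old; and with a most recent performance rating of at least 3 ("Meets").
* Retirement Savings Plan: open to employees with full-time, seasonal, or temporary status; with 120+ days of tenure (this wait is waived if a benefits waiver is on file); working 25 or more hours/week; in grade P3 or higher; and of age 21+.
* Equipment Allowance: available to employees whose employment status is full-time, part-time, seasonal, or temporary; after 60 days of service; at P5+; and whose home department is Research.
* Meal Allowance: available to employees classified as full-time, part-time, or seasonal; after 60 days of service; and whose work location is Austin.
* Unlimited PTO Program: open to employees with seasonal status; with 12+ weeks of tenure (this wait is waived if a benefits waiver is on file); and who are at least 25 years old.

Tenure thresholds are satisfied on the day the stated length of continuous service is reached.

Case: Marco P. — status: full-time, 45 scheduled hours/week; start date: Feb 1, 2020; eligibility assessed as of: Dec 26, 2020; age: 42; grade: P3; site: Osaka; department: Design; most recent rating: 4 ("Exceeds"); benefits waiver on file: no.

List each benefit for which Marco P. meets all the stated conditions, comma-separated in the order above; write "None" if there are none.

Service from Feb 1, 2020 to Dec 26, 2020: 329 days.
Short-Term Disability — no waiver, service 329 days < 18 months (≈540 days) ✗ → not eligible.
Dependent Care FSA — status full-time ✓ (not excluded); site Osaka ✗ (not Albany or Pune) → not eligible.
Dental Plan — status full-time ✓; service 329 days ≥ 60 days ✓; site Osaka ✗ (not Lyon or Madison) → not eligible.
Supplemental Life Insurance — status full-time ✓; no waiver, service 329 days ≥ 90 days ✓; age 42 ≥ 18 ✓; rating 4 ≥ 3 ✓ → eligible.
Retirement Savings Plan — status full-time ✓; no waiver, service 329 days ≥ 120 days ✓; 45 hrs/wk ≥ 25 ✓; grade P3 ≥ P3 ✓; age 42 ≥ 21 ✓ → eligible.
Equipment Allowance — status full-time ✓; service 329 days ≥ 60 days ✓; grade P3 < P5 ✗ → not eligible.
Meal Allowance — status full-time ✓; service 329 days ≥ 60 days ✓; site Osaka ✗ (not Austin) → not eligible.
Unlimited PTO Program — status full-time ✗ (requires seasonal) → not eligible.

Supplemental Life Insurance, Retirement Savings Plan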